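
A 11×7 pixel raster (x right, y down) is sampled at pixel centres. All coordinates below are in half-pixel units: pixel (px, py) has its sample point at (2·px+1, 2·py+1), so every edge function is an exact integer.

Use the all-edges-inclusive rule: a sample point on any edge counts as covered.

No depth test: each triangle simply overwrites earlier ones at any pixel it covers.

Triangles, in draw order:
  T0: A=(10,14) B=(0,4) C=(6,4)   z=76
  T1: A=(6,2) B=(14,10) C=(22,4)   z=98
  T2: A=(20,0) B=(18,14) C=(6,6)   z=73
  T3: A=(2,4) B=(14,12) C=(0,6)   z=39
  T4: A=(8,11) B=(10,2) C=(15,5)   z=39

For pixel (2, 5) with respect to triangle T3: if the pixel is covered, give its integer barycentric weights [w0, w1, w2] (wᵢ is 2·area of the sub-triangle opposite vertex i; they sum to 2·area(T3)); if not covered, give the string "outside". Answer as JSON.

T0:
  2·area = 60
  edge (10, 14)→(0, 4): d=(-10,-10) inclusive
  edge (0, 4)→(6, 4): d=(6,0) inclusive
  edge (6, 4)→(10, 14): d=(4,10) inclusive
    (0,2)@(1, 5): e=[0,6,54] → X  [on edge]
    (1,2)@(3, 5): e=[20,6,34] → X
    (2,2)@(5, 5): e=[40,6,14] → X
    (3,2)@(7, 5): e=[60,6,-6] → .
    (0,3)@(1, 7): e=[-20,18,62] → .
    (1,3)@(3, 7): e=[0,18,42] → X  [on edge]
    (3,3)@(7, 7): e=[40,18,2] → X
    (4,3)@(9, 7): e=[60,18,-18] → .
    (1,4)@(3, 9): e=[-20,30,50] → .
    (2,4)@(5, 9): e=[0,30,30] → X  [on edge]
    (4,4)@(9, 9): e=[40,30,-10] → .
    (2,5)@(5, 11): e=[-20,42,38] → .
    (3,5)@(7, 11): e=[0,42,18] → X  [on edge]
    (4,6)@(9, 13): e=[0,54,6] → X  [on edge]
  covered (10 px):
    . . . . . . . . . . .
    . . . . . . . . . . .
    X X X . . . . . . . .
    . X X X . . . . . . .
    . . X X . . . . . . .
    . . . X . . . . . . .
    . . . . X . . . . . .
T1:
  2·area = 112  (B↔C swapped to make it positive)
  edge (6, 2)→(22, 4): d=(16,2) inclusive
  edge (22, 4)→(14, 10): d=(-8,6) inclusive
  edge (14, 10)→(6, 2): d=(-8,-8) inclusive
    (2,0)@(5, 1): e=[-14,126,0] → .  [on edge]
    (3,1)@(7, 3): e=[14,98,0] → X  [on edge]
    (4,1)@(9, 3): e=[10,86,16] → X
    (5,1)@(11, 3): e=[6,74,32] → X
    (6,1)@(13, 3): e=[2,62,48] → X
    (7,1)@(15, 3): e=[-2,50,64] → .
    (3,2)@(7, 5): e=[46,82,-16] → .
    (4,2)@(9, 5): e=[42,70,0] → X  [on edge]
    (7,2)@(15, 5): e=[30,34,48] → X
    (8,2)@(17, 5): e=[26,22,64] → X
    (9,2)@(19, 5): e=[22,10,80] → X
    (10,2)@(21, 5): e=[18,-2,96] → .
    (5,3)@(11, 7): e=[70,42,0] → X  [on edge]
    (6,4)@(13, 9): e=[98,14,0] → X  [on edge]
    (7,5)@(15, 11): e=[126,-14,0] → .  [on edge]
    (8,6)@(17, 13): e=[154,-42,0] → .  [on edge]
  covered (16 px):
    . . . . . . . . . . .
    . . . X X X X . . . .
    . . . . X X X X X X .
    . . . . . X X X X . .
    . . . . . . X X . . .
    . . . . . . . . . . .
    . . . . . . . . . . .
T2:
  2·area = 184
  edge (20, 0)→(18, 14): d=(-2,14) inclusive
  edge (18, 14)→(6, 6): d=(-12,-8) inclusive
  edge (6, 6)→(20, 0): d=(14,-6) inclusive
    (9,0)@(19, 1): e=[12,164,8] → X
    (10,0)@(21, 1): e=[-16,180,20] → .
    (6,1)@(13, 3): e=[92,92,0] → X  [on edge]
    (7,1)@(15, 3): e=[64,108,12] → X
    (8,1)@(17, 3): e=[36,124,24] → X
    (10,1)@(21, 3): e=[-20,156,48] → .
    (4,2)@(9, 5): e=[144,36,4] → X
    (5,2)@(11, 5): e=[116,52,16] → X
    (10,2)@(21, 5): e=[-24,132,76] → .
    (4,3)@(9, 7): e=[140,12,32] → X
    (9,3)@(19, 7): e=[0,92,92] → X  [on edge]
    (10,3)@(21, 7): e=[-28,108,104] → .
  covered (24 px):
    . . . . . . . . . X .
    . . . . . . X X X X .
    . . . . X X X X X X .
    . . . . X X X X X X .
    . . . . . X X X X . .
    . . . . . . . X X . .
    . . . . . . . . X . .
T3:
  2·area = 40
  edge (2, 4)→(14, 12): d=(12,8) inclusive
  edge (14, 12)→(0, 6): d=(-14,-6) inclusive
  edge (0, 6)→(2, 4): d=(2,-2) inclusive
    (2,0)@(5, 1): e=[-60,100,0] → .  [on edge]
    (1,1)@(3, 3): e=[-20,60,0] → .  [on edge]
    (0,2)@(1, 5): e=[20,20,0] → X  [on edge]
    (1,2)@(3, 5): e=[4,32,4] → X
    (2,2)@(5, 5): e=[-12,44,8] → .
    (0,3)@(1, 7): e=[44,-8,4] → .
    (1,3)@(3, 7): e=[28,4,8] → X
    (2,3)@(5, 7): e=[12,16,12] → X
    (3,3)@(7, 7): e=[-4,28,16] → .
    (1,4)@(3, 9): e=[52,-24,12] → .
    (2,4)@(5, 9): e=[36,-12,16] → .
    (3,4)@(7, 9): e=[20,0,20] → X  [on edge]
  covered (6 px):
    . . . . . . . . . . .
    . . . . . . . . . . .
    X X . . . . . . . . .
    . X X . . . . . . . .
    . . . X X . . . . . .
    . . . . . . . . . . .
    . . . . . . . . . . .
T4:
  2·area = 51
  edge (8, 11)→(10, 2): d=(2,-9) inclusive
  edge (10, 2)→(15, 5): d=(5,3) inclusive
  edge (15, 5)→(8, 11): d=(-7,6) inclusive
    (5,1)@(11, 3): e=[11,2,38] → X
    (6,1)@(13, 3): e=[29,-4,26] → .
    (5,2)@(11, 5): e=[15,12,24] → X
    (6,2)@(13, 5): e=[33,6,12] → X
    (7,2)@(15, 5): e=[51,0,0] → X  [on edge]
    (8,2)@(17, 5): e=[69,-6,-12] → .
    (4,3)@(9, 7): e=[1,28,22] → X
    (6,3)@(13, 7): e=[37,16,-2] → .
    (7,3)@(15, 7): e=[55,10,-14] → .
    (4,4)@(9, 9): e=[5,38,8] → X
    (5,4)@(11, 9): e=[23,32,-4] → .
    (4,5)@(9, 11): e=[9,48,-6] → .
  covered (7 px):
    . . . . . . . . . . .
    . . . . . X . . . . .
    . . . . . X X X . . .
    . . . . X X . . . . .
    . . . . X . . . . . .
    . . . . . . . . . . .
    . . . . . . . . . . .

Result: "outside"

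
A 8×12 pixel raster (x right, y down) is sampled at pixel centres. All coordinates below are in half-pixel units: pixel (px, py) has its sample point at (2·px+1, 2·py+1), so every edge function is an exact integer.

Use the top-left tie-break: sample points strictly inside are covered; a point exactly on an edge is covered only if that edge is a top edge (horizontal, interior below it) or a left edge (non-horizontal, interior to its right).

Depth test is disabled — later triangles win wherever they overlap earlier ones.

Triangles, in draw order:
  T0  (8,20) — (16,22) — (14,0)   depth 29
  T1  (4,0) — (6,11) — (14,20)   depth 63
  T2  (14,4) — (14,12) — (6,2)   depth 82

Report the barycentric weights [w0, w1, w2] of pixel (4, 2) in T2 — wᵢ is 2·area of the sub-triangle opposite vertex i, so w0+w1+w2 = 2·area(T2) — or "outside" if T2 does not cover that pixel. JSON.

T0:
  2·area = 172  (B↔C swapped to make it positive)
  edge (8, 20)→(14, 0): d=(6,-20) top-left  bias=+0
  edge (14, 0)→(16, 22): d=(2,22) right/bottom  bias=-1
  edge (16, 22)→(8, 20): d=(-8,-2) top-left  bias=+0
    (6,2)@(13, 5): e=[10,32,130] → #
    (7,2)@(15, 5): e=[50,-12,134] → ·
    (6,3)@(13, 7): e=[22,36,114] → #
    (7,3)@(15, 7): e=[62,-8,118] → ·
    (6,4)@(13, 9): e=[34,40,98] → #
    (7,4)@(15, 9): e=[74,-4,102] → ·
    (5,5)@(11, 11): e=[6,88,78] → #
    (7,5)@(15, 11): e=[86,0,86] → ·  [on edge]
    (5,6)@(11, 13): e=[18,92,62] → #
    (7,6)@(15, 13): e=[98,4,70] → #
    (5,7)@(11, 15): e=[30,96,46] → #
    (4,8)@(9, 17): e=[2,144,26] → #
  covered (21 px):
    · · · · · · · ·
    · · · · · · · ·
    · · · · · · # ·
    · · · · · · # ·
    · · · · · · # ·
    · · · · · # # ·
    · · · · · # # #
    · · · · · # # #
    · · · · # # # #
    · · · · # # # #
    · · · · · · # #
    · · · · · · · ·
T1:
  2·area = 70  (B↔C swapped to make it positive)
  edge (4, 0)→(14, 20): d=(10,20) right/bottom  bias=-1
  edge (14, 20)→(6, 11): d=(-8,-9) top-left  bias=+0
  edge (6, 11)→(4, 0): d=(-2,-11) top-left  bias=+0
    (2,1)@(5, 3): e=[10,55,5] → #
    (3,1)@(7, 3): e=[-30,73,27] → ·
    (2,2)@(5, 5): e=[30,39,1] → #
    (3,2)@(7, 5): e=[-10,57,23] → ·
    (2,3)@(5, 7): e=[50,23,-3] → ·
    (3,3)@(7, 7): e=[10,41,19] → #
    (4,3)@(9, 7): e=[-30,59,41] → ·
    (3,4)@(7, 9): e=[30,25,15] → #
    (4,4)@(9, 9): e=[-10,43,37] → ·
    (3,5)@(7, 11): e=[50,9,11] → #
    (4,5)@(9, 11): e=[10,27,33] → #
    (5,5)@(11, 11): e=[-30,45,55] → ·
  covered (8 px):
    · · · · · · · ·
    · · # · · · · ·
    · · # · · · · ·
    · · · # · · · ·
    · · · # · · · ·
    · · · # # · · ·
    · · · · # · · ·
    · · · · · # · ·
    · · · · · · · ·
    · · · · · · · ·
    · · · · · · · ·
    · · · · · · · ·
T2:
  2·area = 64
  edge (14, 4)→(14, 12): d=(0,8) right/bottom  bias=-1
  edge (14, 12)→(6, 2): d=(-8,-10) top-left  bias=+0
  edge (6, 2)→(14, 4): d=(8,2) right/bottom  bias=-1
    (3,1)@(7, 3): e=[56,2,6] → #
    (4,1)@(9, 3): e=[40,22,2] → #
    (5,1)@(11, 3): e=[24,42,-2] → ·
    (3,2)@(7, 5): e=[56,-14,22] → ·
    (4,2)@(9, 5): e=[40,6,18] → #
    (5,2)@(11, 5): e=[24,26,14] → #
    (6,2)@(13, 5): e=[8,46,10] → #
    (7,2)@(15, 5): e=[-8,66,6] → ·
    (4,3)@(9, 7): e=[40,-10,34] → ·
    (5,3)@(11, 7): e=[24,10,30] → #
    (7,3)@(15, 7): e=[-8,50,22] → ·
    (5,4)@(11, 9): e=[24,-6,46] → ·
  covered (8 px):
    · · · · · · · ·
    · · · # # · · ·
    · · · · # # # ·
    · · · · · # # ·
    · · · · · · # ·
    · · · · · · · ·
    · · · · · · · ·
    · · · · · · · ·
    · · · · · · · ·
    · · · · · · · ·
    · · · · · · · ·
    · · · · · · · ·

Result: [6,18,40]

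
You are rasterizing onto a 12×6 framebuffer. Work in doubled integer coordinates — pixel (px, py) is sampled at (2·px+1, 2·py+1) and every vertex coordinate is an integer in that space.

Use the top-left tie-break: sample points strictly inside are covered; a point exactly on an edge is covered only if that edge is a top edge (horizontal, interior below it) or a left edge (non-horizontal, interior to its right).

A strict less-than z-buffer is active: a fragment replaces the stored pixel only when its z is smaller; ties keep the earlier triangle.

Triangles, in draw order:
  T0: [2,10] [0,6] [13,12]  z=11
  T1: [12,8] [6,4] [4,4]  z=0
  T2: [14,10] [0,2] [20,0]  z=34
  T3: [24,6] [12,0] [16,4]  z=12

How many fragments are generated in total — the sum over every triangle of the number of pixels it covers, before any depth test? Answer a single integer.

T0:
  2·area = 40
  edge (2, 10)→(0, 6): d=(-2,-4) top-left  bias=+0
  edge (0, 6)→(13, 12): d=(13,6) right/bottom  bias=-1
  edge (13, 12)→(2, 10): d=(-11,-2) top-left  bias=+0
    (0,3)@(1, 7): e=[2,7,31] → X
    (1,3)@(3, 7): e=[10,-5,35] → .
    (0,4)@(1, 9): e=[-2,33,9] → .
    (1,4)@(3, 9): e=[6,21,13] → X
    (2,4)@(5, 9): e=[14,9,17] → X
    (3,4)@(7, 9): e=[22,-3,21] → .
    (1,5)@(3, 11): e=[2,47,-9] → .
    (2,5)@(5, 11): e=[10,35,-5] → .
    (4,5)@(9, 11): e=[26,11,3] → X
    (5,5)@(11, 11): e=[34,-1,7] → .
  covered (4 px):
    . . . . . . . . . . . .
    . . . . . . . . . . . .
    . . . . . . . . . . . .
    X . . . . . . . . . . .
    . X X . . . . . . . . .
    . . . . X . . . . . . .
T1:
  2·area = 8  (B↔C swapped to make it positive)
  edge (12, 8)→(4, 4): d=(-8,-4) top-left  bias=+0
  edge (4, 4)→(6, 4): d=(2,0) top-left  bias=+0
  edge (6, 4)→(12, 8): d=(6,4) right/bottom  bias=-1
    (3,2)@(7, 5): e=[4,2,2] → X
    (4,2)@(9, 5): e=[12,2,-6] → .
    (3,3)@(7, 7): e=[-12,6,14] → .
  covered (1 px):
    . . . . . . . . . . . .
    . . . . . . . . . . . .
    . . . X . . . . . . . .
    . . . . . . . . . . . .
    . . . . . . . . . . . .
    . . . . . . . . . . . .
T2:
  2·area = 188
  edge (14, 10)→(0, 2): d=(-14,-8) top-left  bias=+0
  edge (0, 2)→(20, 0): d=(20,-2) top-left  bias=+0
  edge (20, 0)→(14, 10): d=(-6,10) right/bottom  bias=-1
    (5,0)@(11, 1): e=[102,2,84] → X
    (6,0)@(13, 1): e=[118,6,64] → X
    (7,0)@(15, 1): e=[134,10,44] → X
    (8,0)@(17, 1): e=[150,14,24] → X
    (9,0)@(19, 1): e=[166,18,4] → X
    (10,0)@(21, 1): e=[182,22,-16] → .
    (1,1)@(3, 3): e=[10,26,152] → X
    (2,1)@(5, 3): e=[26,30,132] → X
    (3,1)@(7, 3): e=[42,34,112] → X
    (4,1)@(9, 3): e=[58,38,92] → X
    (9,1)@(19, 3): e=[138,58,-8] → .
    (1,2)@(3, 5): e=[-18,66,140] → .
    (8,2)@(17, 5): e=[94,94,0] → .  [on edge]
  covered (23 px):
    . . . . . X X X X X . .
    . X X X X X X X X . . .
    . . . X X X X X . . . .
    . . . . X X X X . . . .
    . . . . . . X . . . . .
    . . . . . . . . . . . .
T3:
  2·area = 24  (B↔C swapped to make it positive)
  edge (24, 6)→(16, 4): d=(-8,-2) top-left  bias=+0
  edge (16, 4)→(12, 0): d=(-4,-4) top-left  bias=+0
  edge (12, 0)→(24, 6): d=(12,6) right/bottom  bias=-1
    (6,0)@(13, 1): e=[18,0,6] → X  [on edge]
    (7,0)@(15, 1): e=[22,8,-6] → .
    (6,1)@(13, 3): e=[2,-8,30] → .
    (7,1)@(15, 3): e=[6,0,18] → X  [on edge]
    (8,1)@(17, 3): e=[10,8,6] → X
    (9,1)@(19, 3): e=[14,16,-6] → .
    (7,2)@(15, 5): e=[-10,-8,42] → .
    (8,2)@(17, 5): e=[-6,0,30] → .  [on edge]
    (10,2)@(21, 5): e=[2,16,6] → X
    (11,2)@(23, 5): e=[6,24,-6] → .
    (9,3)@(19, 7): e=[-18,0,42] → .  [on edge]
    (10,3)@(21, 7): e=[-14,8,30] → .
    (10,4)@(21, 9): e=[-30,0,54] → .  [on edge]
    (11,5)@(23, 11): e=[-42,0,66] → .  [on edge]
  covered (4 px):
    . . . . . . X . . . . .
    . . . . . . . X X . . .
    . . . . . . . . . . X .
    . . . . . . . . . . . .
    . . . . . . . . . . . .
    . . . . . . . . . . . .

Result: 32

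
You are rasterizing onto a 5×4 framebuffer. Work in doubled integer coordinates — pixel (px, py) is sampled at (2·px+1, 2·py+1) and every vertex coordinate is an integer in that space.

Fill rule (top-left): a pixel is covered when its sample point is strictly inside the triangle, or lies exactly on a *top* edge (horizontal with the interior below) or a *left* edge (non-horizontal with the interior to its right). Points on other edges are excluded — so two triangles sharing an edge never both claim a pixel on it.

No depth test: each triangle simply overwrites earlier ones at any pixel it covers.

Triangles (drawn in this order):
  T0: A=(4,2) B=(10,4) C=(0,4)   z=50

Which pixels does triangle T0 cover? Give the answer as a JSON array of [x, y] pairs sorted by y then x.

T0:
  2·area = 20
  edge (4, 2)→(10, 4): d=(6,2) right/bottom  bias=-1
  edge (10, 4)→(0, 4): d=(-10,0) right/bottom  bias=-1
  edge (0, 4)→(4, 2): d=(4,-2) top-left  bias=+0
    (0,0)@(1, 1): e=[0,30,-10] → .  [on edge]
    (1,1)@(3, 3): e=[8,10,2] → X
    (2,1)@(5, 3): e=[4,10,6] → X
    (3,1)@(7, 3): e=[0,10,10] → .  [on edge]
    (1,2)@(3, 5): e=[20,-10,10] → .
    (2,2)@(5, 5): e=[16,-10,14] → .
  covered (2 px):
    . . . . .
    . X X . .
    . . . . .
    . . . . .

Result: [[1,1],[2,1]]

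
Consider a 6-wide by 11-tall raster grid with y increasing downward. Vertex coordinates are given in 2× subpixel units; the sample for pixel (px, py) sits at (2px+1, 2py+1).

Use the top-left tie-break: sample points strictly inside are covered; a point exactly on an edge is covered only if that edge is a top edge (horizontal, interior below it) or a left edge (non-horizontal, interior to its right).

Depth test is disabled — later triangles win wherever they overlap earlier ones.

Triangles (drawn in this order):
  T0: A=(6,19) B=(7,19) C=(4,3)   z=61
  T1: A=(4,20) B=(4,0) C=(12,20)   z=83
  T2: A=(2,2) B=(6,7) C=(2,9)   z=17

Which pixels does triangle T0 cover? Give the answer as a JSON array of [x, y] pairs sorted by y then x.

T0:
  2·area = 16  (B↔C swapped to make it positive)
  edge (6, 19)→(4, 3): d=(-2,-16) top-left  bias=+0
  edge (4, 3)→(7, 19): d=(3,16) right/bottom  bias=-1
  edge (7, 19)→(6, 19): d=(-1,0) right/bottom  bias=-1
    (2,4)@(5, 9): e=[4,2,10] → █
    (3,4)@(7, 9): e=[36,-30,10] → ·
    (2,5)@(5, 11): e=[0,8,8] → █  [on edge]
    (3,5)@(7, 11): e=[32,-24,8] → ·
    (2,6)@(5, 13): e=[-4,14,6] → ·
    (0,9)@(1, 19): e=[-80,96,0] → ·  [on edge]
    (1,9)@(3, 19): e=[-48,64,0] → ·  [on edge]
    (2,9)@(5, 19): e=[-16,32,0] → ·  [on edge]
    (3,9)@(7, 19): e=[16,0,0] → ·  [on edge]
    (4,9)@(9, 19): e=[48,-32,0] → ·  [on edge]
    (5,9)@(11, 19): e=[80,-64,0] → ·  [on edge]
  covered (2 px):
    · · · · · ·
    · · · · · ·
    · · · · · ·
    · · · · · ·
    · · █ · · ·
    · · █ · · ·
    · · · · · ·
    · · · · · ·
    · · · · · ·
    · · · · · ·
    · · · · · ·
T1:
  2·area = 160
  edge (4, 20)→(4, 0): d=(0,-20) top-left  bias=+0
  edge (4, 0)→(12, 20): d=(8,20) right/bottom  bias=-1
  edge (12, 20)→(4, 20): d=(-8,0) right/bottom  bias=-1
    (2,1)@(5, 3): e=[20,4,136] → █
    (3,1)@(7, 3): e=[60,-36,136] → ·
    (2,2)@(5, 5): e=[20,20,120] → █
    (3,2)@(7, 5): e=[60,-20,120] → ·
    (2,3)@(5, 7): e=[20,36,104] → █
    (3,3)@(7, 7): e=[60,-4,104] → ·
    (2,4)@(5, 9): e=[20,52,88] → █
    (3,4)@(7, 9): e=[60,12,88] → █
    (4,4)@(9, 9): e=[100,-28,88] → ·
    (2,5)@(5, 11): e=[20,68,72] → █
    (4,5)@(9, 11): e=[100,-12,72] → ·
    (2,6)@(5, 13): e=[20,84,56] → █
  covered (20 px):
    · · · · · ·
    · · █ · · ·
    · · █ · · ·
    · · █ · · ·
    · · █ █ · ·
    · · █ █ · ·
    · · █ █ █ ·
    · · █ █ █ ·
    · · █ █ █ ·
    · · █ █ █ █
    · · · · · ·
T2:
  2·area = 28
  edge (2, 2)→(6, 7): d=(4,5) right/bottom  bias=-1
  edge (6, 7)→(2, 9): d=(-4,2) right/bottom  bias=-1
  edge (2, 9)→(2, 2): d=(0,-7) top-left  bias=+0
    (1,2)@(3, 5): e=[7,14,7] → █
    (2,2)@(5, 5): e=[-3,10,21] → ·
    (1,3)@(3, 7): e=[15,6,7] → █
    (2,3)@(5, 7): e=[5,2,21] → █
    (3,3)@(7, 7): e=[-5,-2,35] → ·
    (1,4)@(3, 9): e=[23,-2,7] → ·
    (2,4)@(5, 9): e=[13,-6,21] → ·
  covered (3 px):
    · · · · · ·
    · · · · · ·
    · █ · · · ·
    · █ █ · · ·
    · · · · · ·
    · · · · · ·
    · · · · · ·
    · · · · · ·
    · · · · · ·
    · · · · · ·
    · · · · · ·

Result: [[2,4],[2,5]]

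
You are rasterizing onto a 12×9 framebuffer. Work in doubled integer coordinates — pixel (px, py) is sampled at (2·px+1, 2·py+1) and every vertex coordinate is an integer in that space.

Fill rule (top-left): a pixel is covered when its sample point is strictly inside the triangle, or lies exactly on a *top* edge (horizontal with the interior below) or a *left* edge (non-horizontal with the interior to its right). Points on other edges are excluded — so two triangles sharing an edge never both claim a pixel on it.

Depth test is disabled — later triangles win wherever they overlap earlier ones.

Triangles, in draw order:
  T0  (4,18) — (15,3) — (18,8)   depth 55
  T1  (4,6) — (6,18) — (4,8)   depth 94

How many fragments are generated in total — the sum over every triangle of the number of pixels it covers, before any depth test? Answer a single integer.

T0:
  2·area = 100
  edge (4, 18)→(15, 3): d=(11,-15) top-left  bias=+0
  edge (15, 3)→(18, 8): d=(3,5) right/bottom  bias=-1
  edge (18, 8)→(4, 18): d=(-14,10) right/bottom  bias=-1
    (7,1)@(15, 3): e=[0,0,100] → ·  [on edge]
    (7,2)@(15, 5): e=[22,6,72] → █
    (8,2)@(17, 5): e=[52,-4,52] → ·
    (6,3)@(13, 7): e=[14,22,64] → █
    (8,3)@(17, 7): e=[74,2,24] → █
    (9,3)@(19, 7): e=[104,-8,4] → ·
    (5,4)@(11, 9): e=[6,38,56] → █
    (8,4)@(17, 9): e=[96,8,-4] → ·
    (5,5)@(11, 11): e=[28,44,28] → █
    (7,5)@(15, 11): e=[88,24,-12] → ·
    (4,6)@(9, 13): e=[20,60,20] → █
    (5,6)@(11, 13): e=[50,50,0] → ·  [on edge]
    (10,6)@(21, 13): e=[200,0,-100] → ·  [on edge]
  covered (12 px):
    · · · · · · · · · · · ·
    · · · · · · · · · · · ·
    · · · · · · · █ · · · ·
    · · · · · · █ █ █ · · ·
    · · · · · █ █ █ · · · ·
    · · · · · █ █ · · · · ·
    · · · · █ · · · · · · ·
    · · · █ · · · · · · · ·
    · · █ · · · · · · · · ·
T1:
  2·area = 4
  edge (4, 6)→(6, 18): d=(2,12) right/bottom  bias=-1
  edge (6, 18)→(4, 8): d=(-2,-10) top-left  bias=+0
  edge (4, 8)→(4, 6): d=(0,-2) top-left  bias=+0
    (1,1)@(3, 3): e=[6,0,-2] → ·  [on edge]
    (2,6)@(5, 13): e=[2,0,2] → █  [on edge]
    (3,6)@(7, 13): e=[-22,20,6] → ·
    (2,7)@(5, 15): e=[6,-4,2] → ·
  covered (1 px):
    · · · · · · · · · · · ·
    · · · · · · · · · · · ·
    · · · · · · · · · · · ·
    · · · · · · · · · · · ·
    · · · · · · · · · · · ·
    · · · · · · · · · · · ·
    · · █ · · · · · · · · ·
    · · · · · · · · · · · ·
    · · · · · · · · · · · ·

Final: 13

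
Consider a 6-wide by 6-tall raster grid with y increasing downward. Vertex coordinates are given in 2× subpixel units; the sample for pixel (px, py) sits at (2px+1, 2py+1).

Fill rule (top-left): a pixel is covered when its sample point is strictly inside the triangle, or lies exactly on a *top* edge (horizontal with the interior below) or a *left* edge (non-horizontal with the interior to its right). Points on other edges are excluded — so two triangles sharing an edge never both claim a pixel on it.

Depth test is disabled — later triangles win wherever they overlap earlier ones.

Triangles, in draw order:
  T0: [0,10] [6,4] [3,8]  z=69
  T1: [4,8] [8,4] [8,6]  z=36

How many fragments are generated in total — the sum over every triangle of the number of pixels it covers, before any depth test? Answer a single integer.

T0:
  2·area = 6
  edge (0, 10)→(6, 4): d=(6,-6) top-left  bias=+0
  edge (6, 4)→(3, 8): d=(-3,4) right/bottom  bias=-1
  edge (3, 8)→(0, 10): d=(-3,2) right/bottom  bias=-1
    (4,0)@(9, 1): e=[0,-3,9] → .  [on edge]
    (3,1)@(7, 3): e=[0,-1,7] → .  [on edge]
    (2,2)@(5, 5): e=[0,1,5] → X  [on edge]
    (3,2)@(7, 5): e=[12,-7,1] → .
    (1,3)@(3, 7): e=[0,3,3] → X  [on edge]
    (2,3)@(5, 7): e=[12,-5,-1] → .
    (0,4)@(1, 9): e=[0,5,1] → X  [on edge]
    (1,4)@(3, 9): e=[12,-3,-3] → .
    (0,5)@(1, 11): e=[12,-1,-5] → .
  covered (3 px):
    . . . . . .
    . . . . . .
    . . X . . .
    . X . . . .
    X . . . . .
    . . . . . .
T1:
  2·area = 8
  edge (4, 8)→(8, 4): d=(4,-4) top-left  bias=+0
  edge (8, 4)→(8, 6): d=(0,2) right/bottom  bias=-1
  edge (8, 6)→(4, 8): d=(-4,2) right/bottom  bias=-1
    (5,0)@(11, 1): e=[0,-6,14] → .  [on edge]
    (4,1)@(9, 3): e=[0,-2,10] → .  [on edge]
    (3,2)@(7, 5): e=[0,2,6] → X  [on edge]
    (4,2)@(9, 5): e=[8,-2,2] → .
    (2,3)@(5, 7): e=[0,6,2] → X  [on edge]
    (3,3)@(7, 7): e=[8,2,-2] → .
    (1,4)@(3, 9): e=[0,10,-2] → .  [on edge]
    (2,4)@(5, 9): e=[8,6,-6] → .
    (0,5)@(1, 11): e=[0,14,-6] → .  [on edge]
  covered (2 px):
    . . . . . .
    . . . . . .
    . . . X . .
    . . X . . .
    . . . . . .
    . . . . . .

Final: 5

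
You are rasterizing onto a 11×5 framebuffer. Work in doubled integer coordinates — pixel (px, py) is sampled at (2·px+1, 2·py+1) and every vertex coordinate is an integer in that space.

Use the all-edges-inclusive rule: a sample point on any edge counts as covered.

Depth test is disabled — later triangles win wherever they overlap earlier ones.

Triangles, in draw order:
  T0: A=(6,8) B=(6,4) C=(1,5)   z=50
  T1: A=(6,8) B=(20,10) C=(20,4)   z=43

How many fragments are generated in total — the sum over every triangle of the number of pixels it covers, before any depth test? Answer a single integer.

T0:
  2·area = 20  (B↔C swapped to make it positive)
  edge (6, 8)→(1, 5): d=(-5,-3) inclusive
  edge (1, 5)→(6, 4): d=(5,-1) inclusive
  edge (6, 4)→(6, 8): d=(0,4) inclusive
    (10,0)@(21, 1): e=[80,0,-60] → .  [on edge]
    (5,1)@(11, 3): e=[40,0,-20] → .  [on edge]
    (0,2)@(1, 5): e=[0,0,20] → X  [on edge]
    (1,2)@(3, 5): e=[6,2,12] → X
    (2,2)@(5, 5): e=[12,4,4] → X
    (3,2)@(7, 5): e=[18,6,-4] → .
    (0,3)@(1, 7): e=[-10,10,20] → .
    (1,3)@(3, 7): e=[-4,12,12] → .
    (2,3)@(5, 7): e=[2,14,4] → X
    (3,3)@(7, 7): e=[8,16,-4] → .
    (2,4)@(5, 9): e=[-8,24,4] → .
  covered (4 px):
    . . . . . . . . . . .
    . . . . . . . . . . .
    X X X . . . . . . . .
    . . X . . . . . . . .
    . . . . . . . . . . .
T1:
  2·area = 84  (B↔C swapped to make it positive)
  edge (6, 8)→(20, 4): d=(14,-4) inclusive
  edge (20, 4)→(20, 10): d=(0,6) inclusive
  edge (20, 10)→(6, 8): d=(-14,-2) inclusive
    (8,2)@(17, 5): e=[2,18,64] → X
    (9,2)@(19, 5): e=[10,6,68] → X
    (10,2)@(21, 5): e=[18,-6,72] → .
    (5,3)@(11, 7): e=[6,54,24] → X
    (6,3)@(13, 7): e=[14,42,28] → X
    (7,3)@(15, 7): e=[22,30,32] → X
    (10,3)@(21, 7): e=[46,-6,44] → .
    (5,4)@(11, 9): e=[34,54,-4] → .
    (6,4)@(13, 9): e=[42,42,0] → X  [on edge]
    (10,4)@(21, 9): e=[74,-6,16] → .
  covered (11 px):
    . . . . . . . . . . .
    . . . . . . . . . . .
    . . . . . . . . X X .
    . . . . . X X X X X .
    . . . . . . X X X X .

Result: 15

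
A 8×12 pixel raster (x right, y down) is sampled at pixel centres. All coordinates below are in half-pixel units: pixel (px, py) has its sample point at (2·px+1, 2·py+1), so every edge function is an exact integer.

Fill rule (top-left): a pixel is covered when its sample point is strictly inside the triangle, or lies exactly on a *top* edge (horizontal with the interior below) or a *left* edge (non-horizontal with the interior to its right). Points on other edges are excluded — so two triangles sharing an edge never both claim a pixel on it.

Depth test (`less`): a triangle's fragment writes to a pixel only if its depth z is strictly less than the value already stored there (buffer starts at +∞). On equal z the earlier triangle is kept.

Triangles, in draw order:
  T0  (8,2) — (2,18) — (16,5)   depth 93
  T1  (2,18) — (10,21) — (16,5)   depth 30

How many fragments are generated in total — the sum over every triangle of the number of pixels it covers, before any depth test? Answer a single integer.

T0:
  2·area = 146  (B↔C swapped to make it positive)
  edge (8, 2)→(16, 5): d=(8,3) right/bottom  bias=-1
  edge (16, 5)→(2, 18): d=(-14,13) right/bottom  bias=-1
  edge (2, 18)→(8, 2): d=(6,-16) top-left  bias=+0
    (4,1)@(9, 3): e=[5,119,22] → X
    (5,1)@(11, 3): e=[-1,93,54] → .
    (3,2)@(7, 5): e=[27,117,2] → X
    (5,2)@(11, 5): e=[15,65,66] → X
    (6,2)@(13, 5): e=[9,39,98] → X
    (7,2)@(15, 5): e=[3,13,130] → X
    (3,3)@(7, 7): e=[43,89,14] → X
    (7,3)@(15, 7): e=[19,-15,142] → .
    (3,4)@(7, 9): e=[59,61,26] → X
    (6,4)@(13, 9): e=[41,-17,122] → .
    (2,5)@(5, 11): e=[81,59,6] → X
    (5,5)@(11, 11): e=[63,-19,102] → .
  covered (20 px):
    . . . . . . . .
    . . . . X . . .
    . . . X X X X X
    . . . X X X X .
    . . . X X X . .
    . . X X X . . .
    . . X X . . . .
    . . X . . . . .
    . X . . . . . .
    . . . . . . . .
    . . . . . . . .
    . . . . . . . .
T1:
  2·area = 146  (B↔C swapped to make it positive)
  edge (2, 18)→(16, 5): d=(14,-13) top-left  bias=+0
  edge (16, 5)→(10, 21): d=(-6,16) right/bottom  bias=-1
  edge (10, 21)→(2, 18): d=(-8,-3) top-left  bias=+0
    (7,3)@(15, 7): e=[15,4,127] → X
    (6,4)@(13, 9): e=[17,24,105] → X
    (7,4)@(15, 9): e=[43,-8,111] → .
    (5,5)@(11, 11): e=[19,44,83] → X
    (7,5)@(15, 11): e=[71,-20,95] → .
    (4,6)@(9, 13): e=[21,64,61] → X
    (6,6)@(13, 13): e=[73,0,73] → .  [on edge]
    (3,7)@(7, 15): e=[23,84,39] → X
    (6,7)@(13, 15): e=[101,-12,57] → .
    (2,8)@(5, 17): e=[25,104,17] → X
    (6,8)@(13, 17): e=[129,-24,41] → .
    (2,9)@(5, 19): e=[53,92,1] → X
  covered (16 px):
    . . . . . . . .
    . . . . . . . .
    . . . . . . . .
    . . . . . . . X
    . . . . . . X .
    . . . . . X X .
    . . . . X X . .
    . . . X X X . .
    . . X X X X . .
    . . X X X . . .
    . . . . . . . .
    . . . . . . . .

Final: 36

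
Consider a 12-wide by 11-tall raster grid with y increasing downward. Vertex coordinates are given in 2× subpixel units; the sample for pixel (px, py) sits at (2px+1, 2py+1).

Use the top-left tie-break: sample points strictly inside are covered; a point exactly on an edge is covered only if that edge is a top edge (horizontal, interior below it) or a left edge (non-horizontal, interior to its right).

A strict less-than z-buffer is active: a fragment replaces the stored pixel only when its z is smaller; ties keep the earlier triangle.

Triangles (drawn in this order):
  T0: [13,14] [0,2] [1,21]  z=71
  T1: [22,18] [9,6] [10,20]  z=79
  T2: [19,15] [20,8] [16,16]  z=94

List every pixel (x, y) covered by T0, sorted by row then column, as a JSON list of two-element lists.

T0:
  2·area = 235  (B↔C swapped to make it positive)
  edge (13, 14)→(1, 21): d=(-12,7) right/bottom  bias=-1
  edge (1, 21)→(0, 2): d=(-1,-19) top-left  bias=+0
  edge (0, 2)→(13, 14): d=(13,12) right/bottom  bias=-1
    (0,1)@(1, 3): e=[216,18,1] → #
    (1,1)@(3, 3): e=[202,56,-23] → ·
    (0,2)@(1, 5): e=[192,16,27] → #
    (1,2)@(3, 5): e=[178,54,3] → #
    (2,2)@(5, 5): e=[164,92,-21] → ·
    (0,3)@(1, 7): e=[168,14,53] → #
    (2,3)@(5, 7): e=[140,90,5] → #
    (3,3)@(7, 7): e=[126,128,-19] → ·
    (0,4)@(1, 9): e=[144,12,79] → #
    (3,4)@(7, 9): e=[102,126,7] → #
    (4,4)@(9, 9): e=[88,164,-17] → ·
    (0,5)@(1, 11): e=[120,10,105] → #
    (0,10)@(1, 21): e=[0,0,235] → ·  [on edge]
  covered (33 px):
    · · · · · · · · · · · ·
    # · · · · · · · · · · ·
    # # · · · · · · · · · ·
    # # # · · · · · · · · ·
    # # # # · · · · · · · ·
    # # # # # · · · · · · ·
    # # # # # # · · · · · ·
    # # # # # # · · · · · ·
    # # # # · · · · · · · ·
    # # · · · · · · · · · ·
    · · · · · · · · · · · ·
T1:
  2·area = 170  (B↔C swapped to make it positive)
  edge (22, 18)→(10, 20): d=(-12,2) right/bottom  bias=-1
  edge (10, 20)→(9, 6): d=(-1,-14) top-left  bias=+0
  edge (9, 6)→(22, 18): d=(13,12) right/bottom  bias=-1
    (5,4)@(11, 9): e=[130,25,15] → #
    (6,4)@(13, 9): e=[126,53,-9] → ·
    (5,5)@(11, 11): e=[106,23,41] → #
    (6,5)@(13, 11): e=[102,51,17] → #
    (7,5)@(15, 11): e=[98,79,-7] → ·
    (5,6)@(11, 13): e=[82,21,67] → #
    (7,6)@(15, 13): e=[74,77,19] → #
    (8,6)@(17, 13): e=[70,105,-5] → ·
    (5,7)@(11, 15): e=[58,19,93] → #
    (8,7)@(17, 15): e=[46,103,21] → #
    (9,7)@(19, 15): e=[42,131,-3] → ·
    (5,8)@(11, 17): e=[34,17,119] → #
  covered (18 px):
    · · · · · · · · · · · ·
    · · · · · · · · · · · ·
    · · · · · · · · · · · ·
    · · · · · · · · · · · ·
    · · · · · # · · · · · ·
    · · · · · # # · · · · ·
    · · · · · # # # · · · ·
    · · · · · # # # # · · ·
    · · · · · # # # # # · ·
    · · · · · # # # · · · ·
    · · · · · · · · · · · ·
T2:
  2·area = 20  (B↔C swapped to make it positive)
  edge (19, 15)→(16, 16): d=(-3,1) right/bottom  bias=-1
  edge (16, 16)→(20, 8): d=(4,-8) top-left  bias=+0
  edge (20, 8)→(19, 15): d=(-1,7) right/bottom  bias=-1
    (10,0)@(21, 1): e=[40,-20,0] → ·  [on edge]
    (9,5)@(19, 11): e=[12,4,4] → #
    (10,5)@(21, 11): e=[10,20,-10] → ·
    (9,6)@(19, 13): e=[6,12,2] → #
    (10,6)@(21, 13): e=[4,28,-12] → ·
    (8,7)@(17, 15): e=[2,4,14] → #
    (9,7)@(19, 15): e=[0,20,0] → ·  [on edge]
    (6,8)@(13, 17): e=[0,-20,40] → ·  [on edge]
    (8,8)@(17, 17): e=[-4,12,12] → ·
    (3,9)@(7, 19): e=[0,-60,80] → ·  [on edge]
    (0,10)@(1, 21): e=[0,-100,120] → ·  [on edge]
  covered (3 px):
    · · · · · · · · · · · ·
    · · · · · · · · · · · ·
    · · · · · · · · · · · ·
    · · · · · · · · · · · ·
    · · · · · · · · · · · ·
    · · · · · · · · · # · ·
    · · · · · · · · · # · ·
    · · · · · · · · # · · ·
    · · · · · · · · · · · ·
    · · · · · · · · · · · ·
    · · · · · · · · · · · ·

Result: [[0,1],[0,2],[1,2],[0,3],[1,3],[2,3],[0,4],[1,4],[2,4],[3,4],[0,5],[1,5],[2,5],[3,5],[4,5],[0,6],[1,6],[2,6],[3,6],[4,6],[5,6],[0,7],[1,7],[2,7],[3,7],[4,7],[5,7],[0,8],[1,8],[2,8],[3,8],[0,9],[1,9]]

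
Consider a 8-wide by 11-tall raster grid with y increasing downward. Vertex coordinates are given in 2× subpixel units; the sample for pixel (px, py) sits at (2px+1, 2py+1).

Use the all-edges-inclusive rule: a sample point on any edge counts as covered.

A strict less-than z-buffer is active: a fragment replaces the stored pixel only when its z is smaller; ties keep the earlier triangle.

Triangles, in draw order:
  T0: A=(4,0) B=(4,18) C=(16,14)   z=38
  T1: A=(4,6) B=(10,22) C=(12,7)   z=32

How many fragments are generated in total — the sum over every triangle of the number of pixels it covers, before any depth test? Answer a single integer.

T0:
  2·area = 216  (B↔C swapped to make it positive)
  edge (4, 0)→(16, 14): d=(12,14) inclusive
  edge (16, 14)→(4, 18): d=(-12,4) inclusive
  edge (4, 18)→(4, 0): d=(0,-18) inclusive
    (2,1)@(5, 3): e=[22,176,18] → █
    (3,1)@(7, 3): e=[-6,168,54] → ·
    (2,2)@(5, 5): e=[46,152,18] → █
    (3,2)@(7, 5): e=[18,144,54] → █
    (4,2)@(9, 5): e=[-10,136,90] → ·
    (2,3)@(5, 7): e=[70,128,18] → █
    (4,3)@(9, 7): e=[14,112,90] → █
    (5,3)@(11, 7): e=[-14,104,126] → ·
    (2,4)@(5, 9): e=[94,104,18] → █
    (5,4)@(11, 9): e=[10,80,126] → █
    (6,4)@(13, 9): e=[-18,72,162] → ·
    (2,5)@(5, 11): e=[118,80,18] → █
    (6,7)@(13, 15): e=[54,0,162] → █  [on edge]
    (3,8)@(7, 17): e=[162,0,54] → █  [on edge]
    (0,9)@(1, 19): e=[270,0,-54] → ·  [on edge]
  covered (28 px):
    · · · · · · · ·
    · · █ · · · · ·
    · · █ █ · · · ·
    · · █ █ █ · · ·
    · · █ █ █ █ · ·
    · · █ █ █ █ █ ·
    · · █ █ █ █ █ █
    · · █ █ █ █ █ ·
    · · █ █ · · · ·
    · · · · · · · ·
    · · · · · · · ·
T1:
  2·area = 122  (B↔C swapped to make it positive)
  edge (4, 6)→(12, 7): d=(8,1) inclusive
  edge (12, 7)→(10, 22): d=(-2,15) inclusive
  edge (10, 22)→(4, 6): d=(-6,-16) inclusive
    (2,3)@(5, 7): e=[7,105,10] → █
    (3,3)@(7, 7): e=[5,75,42] → █
    (4,3)@(9, 7): e=[3,45,74] → █
    (5,3)@(11, 7): e=[1,15,106] → █
    (6,3)@(13, 7): e=[-1,-15,138] → ·
    (2,4)@(5, 9): e=[23,101,-2] → ·
    (3,4)@(7, 9): e=[21,71,30] → █
    (6,4)@(13, 9): e=[15,-19,126] → ·
    (3,5)@(7, 11): e=[37,67,18] → █
    (6,5)@(13, 11): e=[31,-23,114] → ·
    (3,6)@(7, 13): e=[53,63,6] → █
    (6,6)@(13, 13): e=[47,-27,102] → ·
  covered (16 px):
    · · · · · · · ·
    · · · · · · · ·
    · · · · · · · ·
    · · █ █ █ █ · ·
    · · · █ █ █ · ·
    · · · █ █ █ · ·
    · · · █ █ █ · ·
    · · · · █ · · ·
    · · · · █ · · ·
    · · · · █ · · ·
    · · · · · · · ·

Answer: 44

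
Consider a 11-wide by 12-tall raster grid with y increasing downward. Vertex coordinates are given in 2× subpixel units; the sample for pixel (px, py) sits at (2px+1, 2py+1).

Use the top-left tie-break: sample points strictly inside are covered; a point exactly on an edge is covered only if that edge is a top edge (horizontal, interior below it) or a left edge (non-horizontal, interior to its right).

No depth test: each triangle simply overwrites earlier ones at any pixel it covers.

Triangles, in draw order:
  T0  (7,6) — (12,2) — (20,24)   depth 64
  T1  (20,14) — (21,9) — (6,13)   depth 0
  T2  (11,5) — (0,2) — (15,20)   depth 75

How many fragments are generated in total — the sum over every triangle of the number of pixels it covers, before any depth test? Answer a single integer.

T0:
  2·area = 142
  edge (7, 6)→(12, 2): d=(5,-4) top-left  bias=+0
  edge (12, 2)→(20, 24): d=(8,22) right/bottom  bias=-1
  edge (20, 24)→(7, 6): d=(-13,-18) top-left  bias=+0
    (5,1)@(11, 3): e=[1,30,111] → █
    (6,1)@(13, 3): e=[9,-14,147] → ·
    (4,2)@(9, 5): e=[3,90,49] → █
    (6,2)@(13, 5): e=[19,2,121] → █
    (7,2)@(15, 5): e=[27,-42,157] → ·
    (4,3)@(9, 7): e=[13,106,23] → █
    (7,3)@(15, 7): e=[37,-26,131] → ·
    (4,4)@(9, 9): e=[23,122,-3] → ·
    (5,4)@(11, 9): e=[31,78,33] → █
    (7,4)@(15, 9): e=[47,-10,105] → ·
    (5,5)@(11, 11): e=[41,94,7] → █
    (7,5)@(15, 11): e=[57,6,79] → █
  covered (18 px):
    · · · · · · · · · · ·
    · · · · · █ · · · · ·
    · · · · █ █ █ · · · ·
    · · · · █ █ █ · · · ·
    · · · · · █ █ · · · ·
    · · · · · █ █ █ · · ·
    · · · · · · █ █ · · ·
    · · · · · · · █ · · ·
    · · · · · · · █ █ · ·
    · · · · · · · · █ · ·
    · · · · · · · · · · ·
    · · · · · · · · · · ·
T1:
  2·area = 71  (B↔C swapped to make it positive)
  edge (20, 14)→(6, 13): d=(-14,-1) top-left  bias=+0
  edge (6, 13)→(21, 9): d=(15,-4) top-left  bias=+0
  edge (21, 9)→(20, 14): d=(-1,5) right/bottom  bias=-1
    (10,4)@(21, 9): e=[71,0,0] → ·  [on edge]
    (7,5)@(15, 11): e=[37,6,28] → █
    (8,5)@(17, 11): e=[39,14,18] → █
    (9,5)@(19, 11): e=[41,22,8] → █
    (10,5)@(21, 11): e=[43,30,-2] → ·
    (3,6)@(7, 13): e=[1,4,66] → █
    (4,6)@(9, 13): e=[3,12,56] → █
    (5,6)@(11, 13): e=[5,20,46] → █
    (6,6)@(13, 13): e=[7,28,36] → █
    (10,6)@(21, 13): e=[15,60,-4] → ·
    (3,7)@(7, 15): e=[-27,34,64] → ·
    (4,7)@(9, 15): e=[-25,42,54] → ·
    (9,9)@(19, 19): e=[-71,142,0] → ·  [on edge]
  covered (10 px):
    · · · · · · · · · · ·
    · · · · · · · · · · ·
    · · · · · · · · · · ·
    · · · · · · · · · · ·
    · · · · · · · · · · ·
    · · · · · · · █ █ █ ·
    · · · █ █ █ █ █ █ █ ·
    · · · · · · · · · · ·
    · · · · · · · · · · ·
    · · · · · · · · · · ·
    · · · · · · · · · · ·
    · · · · · · · · · · ·
T2:
  2·area = 153  (B↔C swapped to make it positive)
  edge (11, 5)→(15, 20): d=(4,15) right/bottom  bias=-1
  edge (15, 20)→(0, 2): d=(-15,-18) top-left  bias=+0
  edge (0, 2)→(11, 5): d=(11,3) right/bottom  bias=-1
    (0,1)@(1, 3): e=[142,3,8] → █
    (1,1)@(3, 3): e=[112,39,2] → █
    (2,1)@(5, 3): e=[82,75,-4] → ·
    (0,2)@(1, 5): e=[150,-27,30] → ·
    (1,2)@(3, 5): e=[120,9,24] → █
    (2,2)@(5, 5): e=[90,45,18] → █
    (3,2)@(7, 5): e=[60,81,12] → █
    (4,2)@(9, 5): e=[30,117,6] → █
    (5,2)@(11, 5): e=[0,153,0] → ·  [on edge]
    (1,3)@(3, 7): e=[128,-21,46] → ·
    (2,3)@(5, 7): e=[98,15,40] → █
    (5,3)@(11, 7): e=[8,123,22] → █
  covered (20 px):
    · · · · · · · · · · ·
    █ █ · · · · · · · · ·
    · █ █ █ █ · · · · · ·
    · · █ █ █ █ · · · · ·
    · · · █ █ █ · · · · ·
    · · · · █ █ · · · · ·
    · · · · · █ █ · · · ·
    · · · · · █ █ · · · ·
    · · · · · · █ · · · ·
    · · · · · · · · · · ·
    · · · · · · · · · · ·
    · · · · · · · · · · ·

Result: 48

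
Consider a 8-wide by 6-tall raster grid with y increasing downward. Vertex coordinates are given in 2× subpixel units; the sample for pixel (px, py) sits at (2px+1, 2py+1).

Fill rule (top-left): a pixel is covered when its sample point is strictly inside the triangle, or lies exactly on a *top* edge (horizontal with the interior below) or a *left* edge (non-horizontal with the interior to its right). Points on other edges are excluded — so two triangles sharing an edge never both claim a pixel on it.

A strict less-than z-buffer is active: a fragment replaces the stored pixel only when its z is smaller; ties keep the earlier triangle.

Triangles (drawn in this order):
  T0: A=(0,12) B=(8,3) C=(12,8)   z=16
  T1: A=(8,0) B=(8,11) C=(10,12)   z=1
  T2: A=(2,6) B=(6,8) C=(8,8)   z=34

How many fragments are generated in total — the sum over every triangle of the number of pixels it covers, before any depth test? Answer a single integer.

T0:
  2·area = 76
  edge (0, 12)→(8, 3): d=(8,-9) top-left  bias=+0
  edge (8, 3)→(12, 8): d=(4,5) right/bottom  bias=-1
  edge (12, 8)→(0, 12): d=(-12,4) right/bottom  bias=-1
    (3,2)@(7, 5): e=[7,13,56] → X
    (4,2)@(9, 5): e=[25,3,48] → X
    (5,2)@(11, 5): e=[43,-7,40] → .
    (2,3)@(5, 7): e=[5,31,40] → X
    (5,3)@(11, 7): e=[59,1,16] → X
    (6,3)@(13, 7): e=[77,-9,8] → .
    (7,3)@(15, 7): e=[95,-19,0] → .  [on edge]
    (1,4)@(3, 9): e=[3,49,24] → X
    (4,4)@(9, 9): e=[57,19,0] → .  [on edge]
    (5,4)@(11, 9): e=[75,9,-8] → .
    (0,5)@(1, 11): e=[1,67,8] → X
    (1,5)@(3, 11): e=[19,57,0] → .  [on edge]
  covered (10 px):
    . . . . . . . .
    . . . . . . . .
    . . . X X . . .
    . . X X X X . .
    . X X X . . . .
    X . . . . . . .
T1:
  2·area = 22  (B↔C swapped to make it positive)
  edge (8, 0)→(10, 12): d=(2,12) right/bottom  bias=-1
  edge (10, 12)→(8, 11): d=(-2,-1) top-left  bias=+0
  edge (8, 11)→(8, 0): d=(0,-11) top-left  bias=+0
    (4,3)@(9, 7): e=[2,9,11] → X
    (5,3)@(11, 7): e=[-22,11,33] → .
    (4,4)@(9, 9): e=[6,5,11] → X
    (5,4)@(11, 9): e=[-18,7,33] → .
    (4,5)@(9, 11): e=[10,1,11] → X
    (5,5)@(11, 11): e=[-14,3,33] → .
  covered (3 px):
    . . . . . . . .
    . . . . . . . .
    . . . . . . . .
    . . . . X . . .
    . . . . X . . .
    . . . . X . . .
T2:
  2·area = 4  (B↔C swapped to make it positive)
  edge (2, 6)→(8, 8): d=(6,2) right/bottom  bias=-1
  edge (8, 8)→(6, 8): d=(-2,0) right/bottom  bias=-1
  edge (6, 8)→(2, 6): d=(-4,-2) top-left  bias=+0
    (2,3)@(5, 7): e=[0,2,2] → .  [on edge]
    (5,4)@(11, 9): e=[0,-2,6] → .  [on edge]
  covered (0 px):
    . . . . . . . .
    . . . . . . . .
    . . . . . . . .
    . . . . . . . .
    . . . . . . . .
    . . . . . . . .

Answer: 13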